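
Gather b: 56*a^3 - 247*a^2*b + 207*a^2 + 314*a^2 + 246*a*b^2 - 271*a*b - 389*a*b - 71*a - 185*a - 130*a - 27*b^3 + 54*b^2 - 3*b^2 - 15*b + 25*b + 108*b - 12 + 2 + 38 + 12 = 56*a^3 + 521*a^2 - 386*a - 27*b^3 + b^2*(246*a + 51) + b*(-247*a^2 - 660*a + 118) + 40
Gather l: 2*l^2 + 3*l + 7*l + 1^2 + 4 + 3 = 2*l^2 + 10*l + 8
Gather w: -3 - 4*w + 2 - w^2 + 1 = -w^2 - 4*w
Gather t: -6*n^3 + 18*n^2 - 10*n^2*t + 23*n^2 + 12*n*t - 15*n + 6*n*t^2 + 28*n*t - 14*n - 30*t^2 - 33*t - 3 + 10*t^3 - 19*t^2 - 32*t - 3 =-6*n^3 + 41*n^2 - 29*n + 10*t^3 + t^2*(6*n - 49) + t*(-10*n^2 + 40*n - 65) - 6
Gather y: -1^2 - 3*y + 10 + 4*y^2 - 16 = 4*y^2 - 3*y - 7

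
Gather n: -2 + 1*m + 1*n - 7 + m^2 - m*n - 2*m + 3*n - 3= m^2 - m + n*(4 - m) - 12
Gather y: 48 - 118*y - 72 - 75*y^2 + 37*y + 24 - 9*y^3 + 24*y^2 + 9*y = -9*y^3 - 51*y^2 - 72*y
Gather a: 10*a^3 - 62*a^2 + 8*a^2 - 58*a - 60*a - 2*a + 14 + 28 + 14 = 10*a^3 - 54*a^2 - 120*a + 56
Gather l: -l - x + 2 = -l - x + 2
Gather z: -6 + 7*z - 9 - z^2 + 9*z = -z^2 + 16*z - 15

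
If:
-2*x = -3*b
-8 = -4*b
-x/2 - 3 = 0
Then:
No Solution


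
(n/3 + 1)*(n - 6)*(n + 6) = n^3/3 + n^2 - 12*n - 36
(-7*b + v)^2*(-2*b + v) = -98*b^3 + 77*b^2*v - 16*b*v^2 + v^3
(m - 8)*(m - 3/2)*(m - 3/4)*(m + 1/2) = m^4 - 39*m^3/4 + 14*m^2 + 9*m/16 - 9/2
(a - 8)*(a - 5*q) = a^2 - 5*a*q - 8*a + 40*q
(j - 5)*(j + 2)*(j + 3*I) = j^3 - 3*j^2 + 3*I*j^2 - 10*j - 9*I*j - 30*I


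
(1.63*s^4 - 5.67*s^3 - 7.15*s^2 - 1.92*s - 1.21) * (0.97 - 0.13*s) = -0.2119*s^5 + 2.3182*s^4 - 4.5704*s^3 - 6.6859*s^2 - 1.7051*s - 1.1737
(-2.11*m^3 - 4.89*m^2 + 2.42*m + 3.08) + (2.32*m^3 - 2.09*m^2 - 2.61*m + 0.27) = 0.21*m^3 - 6.98*m^2 - 0.19*m + 3.35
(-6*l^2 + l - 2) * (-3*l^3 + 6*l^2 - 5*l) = 18*l^5 - 39*l^4 + 42*l^3 - 17*l^2 + 10*l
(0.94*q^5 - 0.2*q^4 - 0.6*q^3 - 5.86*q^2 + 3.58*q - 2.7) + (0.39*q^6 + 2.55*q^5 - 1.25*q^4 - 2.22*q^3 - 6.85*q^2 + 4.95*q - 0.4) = 0.39*q^6 + 3.49*q^5 - 1.45*q^4 - 2.82*q^3 - 12.71*q^2 + 8.53*q - 3.1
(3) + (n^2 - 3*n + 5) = n^2 - 3*n + 8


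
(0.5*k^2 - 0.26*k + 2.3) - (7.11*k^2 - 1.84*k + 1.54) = -6.61*k^2 + 1.58*k + 0.76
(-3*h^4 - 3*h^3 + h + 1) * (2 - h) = 3*h^5 - 3*h^4 - 6*h^3 - h^2 + h + 2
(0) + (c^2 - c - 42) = c^2 - c - 42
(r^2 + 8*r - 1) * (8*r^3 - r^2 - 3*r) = 8*r^5 + 63*r^4 - 19*r^3 - 23*r^2 + 3*r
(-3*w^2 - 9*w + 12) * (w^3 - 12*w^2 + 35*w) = -3*w^5 + 27*w^4 + 15*w^3 - 459*w^2 + 420*w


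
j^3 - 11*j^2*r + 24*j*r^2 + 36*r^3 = (j - 6*r)^2*(j + r)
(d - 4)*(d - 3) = d^2 - 7*d + 12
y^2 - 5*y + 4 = (y - 4)*(y - 1)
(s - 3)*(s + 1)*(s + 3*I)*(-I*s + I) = -I*s^4 + 3*s^3 + 3*I*s^3 - 9*s^2 + I*s^2 - 3*s - 3*I*s + 9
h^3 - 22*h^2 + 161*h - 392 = (h - 8)*(h - 7)^2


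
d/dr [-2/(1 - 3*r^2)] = -12*r/(3*r^2 - 1)^2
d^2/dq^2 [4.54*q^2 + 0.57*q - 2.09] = 9.08000000000000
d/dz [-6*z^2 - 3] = -12*z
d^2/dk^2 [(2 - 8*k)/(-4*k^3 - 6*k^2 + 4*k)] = 2*(48*k^5 + 48*k^4 + 4*k^3 - 15*k^2 + 18*k - 4)/(k^3*(8*k^6 + 36*k^5 + 30*k^4 - 45*k^3 - 30*k^2 + 36*k - 8))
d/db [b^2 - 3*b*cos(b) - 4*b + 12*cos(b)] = 3*b*sin(b) + 2*b - 12*sin(b) - 3*cos(b) - 4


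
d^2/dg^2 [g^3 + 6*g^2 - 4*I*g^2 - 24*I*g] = 6*g + 12 - 8*I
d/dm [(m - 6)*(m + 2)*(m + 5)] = 3*m^2 + 2*m - 32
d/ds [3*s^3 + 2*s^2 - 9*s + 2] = 9*s^2 + 4*s - 9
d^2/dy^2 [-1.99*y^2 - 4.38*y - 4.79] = -3.98000000000000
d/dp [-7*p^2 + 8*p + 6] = 8 - 14*p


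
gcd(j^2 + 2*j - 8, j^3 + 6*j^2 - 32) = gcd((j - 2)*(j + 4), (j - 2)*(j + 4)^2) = j^2 + 2*j - 8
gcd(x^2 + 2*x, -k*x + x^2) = x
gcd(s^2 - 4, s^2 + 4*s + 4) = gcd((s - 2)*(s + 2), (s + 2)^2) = s + 2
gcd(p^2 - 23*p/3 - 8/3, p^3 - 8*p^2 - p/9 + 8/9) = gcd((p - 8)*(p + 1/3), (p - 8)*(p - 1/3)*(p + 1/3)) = p^2 - 23*p/3 - 8/3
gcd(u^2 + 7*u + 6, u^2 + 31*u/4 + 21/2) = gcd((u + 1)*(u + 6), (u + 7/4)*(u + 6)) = u + 6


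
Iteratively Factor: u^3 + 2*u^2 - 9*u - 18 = (u + 3)*(u^2 - u - 6) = (u + 2)*(u + 3)*(u - 3)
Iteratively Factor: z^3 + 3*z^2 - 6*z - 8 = (z + 4)*(z^2 - z - 2) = (z - 2)*(z + 4)*(z + 1)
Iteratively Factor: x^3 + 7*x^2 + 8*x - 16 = (x + 4)*(x^2 + 3*x - 4) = (x + 4)^2*(x - 1)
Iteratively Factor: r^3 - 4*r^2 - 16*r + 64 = (r + 4)*(r^2 - 8*r + 16) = (r - 4)*(r + 4)*(r - 4)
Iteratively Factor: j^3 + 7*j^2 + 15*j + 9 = (j + 1)*(j^2 + 6*j + 9) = (j + 1)*(j + 3)*(j + 3)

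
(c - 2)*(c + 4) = c^2 + 2*c - 8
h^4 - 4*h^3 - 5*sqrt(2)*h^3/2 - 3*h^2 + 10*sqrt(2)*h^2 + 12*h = h*(h - 4)*(h - 3*sqrt(2))*(h + sqrt(2)/2)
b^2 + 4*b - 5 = (b - 1)*(b + 5)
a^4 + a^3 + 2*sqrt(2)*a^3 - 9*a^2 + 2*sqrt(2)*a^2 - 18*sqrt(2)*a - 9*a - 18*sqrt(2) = (a - 3)*(a + 1)*(a + 3)*(a + 2*sqrt(2))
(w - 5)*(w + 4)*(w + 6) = w^3 + 5*w^2 - 26*w - 120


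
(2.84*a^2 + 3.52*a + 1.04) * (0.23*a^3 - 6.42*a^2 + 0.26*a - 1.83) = 0.6532*a^5 - 17.4232*a^4 - 21.6208*a^3 - 10.9588*a^2 - 6.1712*a - 1.9032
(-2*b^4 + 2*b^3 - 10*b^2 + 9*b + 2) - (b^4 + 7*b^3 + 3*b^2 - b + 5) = -3*b^4 - 5*b^3 - 13*b^2 + 10*b - 3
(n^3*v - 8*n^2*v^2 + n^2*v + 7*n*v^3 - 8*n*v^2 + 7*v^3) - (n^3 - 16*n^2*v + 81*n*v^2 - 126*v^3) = n^3*v - n^3 - 8*n^2*v^2 + 17*n^2*v + 7*n*v^3 - 89*n*v^2 + 133*v^3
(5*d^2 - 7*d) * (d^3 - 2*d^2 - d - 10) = 5*d^5 - 17*d^4 + 9*d^3 - 43*d^2 + 70*d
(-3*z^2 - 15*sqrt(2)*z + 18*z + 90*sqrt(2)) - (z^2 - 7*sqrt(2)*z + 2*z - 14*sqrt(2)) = -4*z^2 - 8*sqrt(2)*z + 16*z + 104*sqrt(2)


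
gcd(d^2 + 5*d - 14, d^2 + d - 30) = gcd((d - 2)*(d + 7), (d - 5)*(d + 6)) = 1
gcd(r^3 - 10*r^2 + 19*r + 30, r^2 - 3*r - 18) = r - 6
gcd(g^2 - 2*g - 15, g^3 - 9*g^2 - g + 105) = g^2 - 2*g - 15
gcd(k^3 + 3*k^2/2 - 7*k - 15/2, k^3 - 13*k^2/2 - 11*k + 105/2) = k^2 + k/2 - 15/2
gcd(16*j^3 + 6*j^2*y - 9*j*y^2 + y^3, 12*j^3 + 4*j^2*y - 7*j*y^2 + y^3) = -2*j^2 - j*y + y^2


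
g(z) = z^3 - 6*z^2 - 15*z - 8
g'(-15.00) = 840.00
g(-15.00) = -4508.00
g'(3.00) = -24.00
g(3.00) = -80.00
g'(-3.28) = 56.64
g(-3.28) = -58.64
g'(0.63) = -21.37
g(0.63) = -19.58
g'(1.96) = -27.00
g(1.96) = -52.92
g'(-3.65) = 68.77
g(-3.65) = -81.81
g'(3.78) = -17.49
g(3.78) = -96.42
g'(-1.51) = 9.96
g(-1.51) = -2.47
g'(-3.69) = 70.13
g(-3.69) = -84.59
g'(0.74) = -22.24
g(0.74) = -21.98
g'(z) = 3*z^2 - 12*z - 15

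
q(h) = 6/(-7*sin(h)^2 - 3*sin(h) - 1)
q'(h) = 6*(14*sin(h)*cos(h) + 3*cos(h))/(-7*sin(h)^2 - 3*sin(h) - 1)^2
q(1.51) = -0.55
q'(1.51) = 0.05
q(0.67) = -1.08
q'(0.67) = 1.78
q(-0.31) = -8.15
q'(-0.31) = -13.40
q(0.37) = -2.00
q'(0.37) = 5.01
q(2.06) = -0.66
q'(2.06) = -0.52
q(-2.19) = -1.88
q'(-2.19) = 2.86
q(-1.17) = -1.44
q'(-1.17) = -1.33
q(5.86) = -6.33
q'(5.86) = -16.72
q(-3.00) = -8.38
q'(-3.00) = -11.87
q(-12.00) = -1.30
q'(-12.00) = 2.49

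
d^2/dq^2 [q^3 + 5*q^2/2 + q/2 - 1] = 6*q + 5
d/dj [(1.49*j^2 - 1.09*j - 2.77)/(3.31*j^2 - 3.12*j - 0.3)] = (-1.0409*j^2 + 17.4434*j - 8.3154)/(10.9561*j^4 - 20.6544*j^3 + 7.7484*j^2 + 1.872*j + 0.09)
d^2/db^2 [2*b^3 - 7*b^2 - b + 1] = 12*b - 14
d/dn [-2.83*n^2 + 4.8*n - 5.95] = 4.8 - 5.66*n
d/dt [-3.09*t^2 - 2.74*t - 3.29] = -6.18*t - 2.74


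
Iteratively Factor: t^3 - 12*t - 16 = (t + 2)*(t^2 - 2*t - 8) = (t + 2)^2*(t - 4)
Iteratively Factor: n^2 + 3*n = (n)*(n + 3)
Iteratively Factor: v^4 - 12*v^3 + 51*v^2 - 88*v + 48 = (v - 4)*(v^3 - 8*v^2 + 19*v - 12) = (v - 4)*(v - 1)*(v^2 - 7*v + 12) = (v - 4)^2*(v - 1)*(v - 3)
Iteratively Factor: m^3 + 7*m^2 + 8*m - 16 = (m + 4)*(m^2 + 3*m - 4) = (m + 4)^2*(m - 1)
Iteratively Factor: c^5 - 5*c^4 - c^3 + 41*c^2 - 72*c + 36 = (c - 2)*(c^4 - 3*c^3 - 7*c^2 + 27*c - 18) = (c - 2)*(c + 3)*(c^3 - 6*c^2 + 11*c - 6) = (c - 2)^2*(c + 3)*(c^2 - 4*c + 3) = (c - 3)*(c - 2)^2*(c + 3)*(c - 1)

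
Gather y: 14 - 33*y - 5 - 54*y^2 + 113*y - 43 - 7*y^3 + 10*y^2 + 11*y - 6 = -7*y^3 - 44*y^2 + 91*y - 40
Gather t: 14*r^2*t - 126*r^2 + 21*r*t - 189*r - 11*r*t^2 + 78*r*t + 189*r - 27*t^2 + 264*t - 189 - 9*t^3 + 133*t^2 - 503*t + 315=-126*r^2 - 9*t^3 + t^2*(106 - 11*r) + t*(14*r^2 + 99*r - 239) + 126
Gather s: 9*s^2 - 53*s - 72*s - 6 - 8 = 9*s^2 - 125*s - 14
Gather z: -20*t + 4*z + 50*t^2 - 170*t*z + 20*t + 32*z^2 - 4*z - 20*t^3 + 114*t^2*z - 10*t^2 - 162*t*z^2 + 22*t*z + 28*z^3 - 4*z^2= -20*t^3 + 40*t^2 + 28*z^3 + z^2*(28 - 162*t) + z*(114*t^2 - 148*t)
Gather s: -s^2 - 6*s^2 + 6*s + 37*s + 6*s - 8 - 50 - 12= -7*s^2 + 49*s - 70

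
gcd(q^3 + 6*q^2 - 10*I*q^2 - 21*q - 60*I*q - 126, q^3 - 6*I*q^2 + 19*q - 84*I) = q^2 - 10*I*q - 21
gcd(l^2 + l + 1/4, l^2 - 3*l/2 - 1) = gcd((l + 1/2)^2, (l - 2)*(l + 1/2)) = l + 1/2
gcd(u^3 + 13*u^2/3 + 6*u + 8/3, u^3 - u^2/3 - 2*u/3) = 1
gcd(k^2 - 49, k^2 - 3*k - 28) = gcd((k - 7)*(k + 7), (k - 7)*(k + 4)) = k - 7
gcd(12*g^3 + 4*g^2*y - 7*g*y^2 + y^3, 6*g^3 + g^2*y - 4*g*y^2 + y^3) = -2*g^2 - g*y + y^2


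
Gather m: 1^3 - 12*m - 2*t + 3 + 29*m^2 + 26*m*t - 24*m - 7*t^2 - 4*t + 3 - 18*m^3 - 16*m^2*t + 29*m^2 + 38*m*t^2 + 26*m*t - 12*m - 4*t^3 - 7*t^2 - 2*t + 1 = -18*m^3 + m^2*(58 - 16*t) + m*(38*t^2 + 52*t - 48) - 4*t^3 - 14*t^2 - 8*t + 8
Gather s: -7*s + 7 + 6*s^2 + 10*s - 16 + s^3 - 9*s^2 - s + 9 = s^3 - 3*s^2 + 2*s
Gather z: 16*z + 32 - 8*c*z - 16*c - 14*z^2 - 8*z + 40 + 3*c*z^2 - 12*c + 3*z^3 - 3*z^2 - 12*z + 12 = -28*c + 3*z^3 + z^2*(3*c - 17) + z*(-8*c - 4) + 84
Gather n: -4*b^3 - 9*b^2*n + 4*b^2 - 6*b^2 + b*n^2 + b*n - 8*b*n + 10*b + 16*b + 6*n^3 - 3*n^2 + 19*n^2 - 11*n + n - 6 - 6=-4*b^3 - 2*b^2 + 26*b + 6*n^3 + n^2*(b + 16) + n*(-9*b^2 - 7*b - 10) - 12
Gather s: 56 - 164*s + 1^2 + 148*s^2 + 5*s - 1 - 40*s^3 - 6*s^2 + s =-40*s^3 + 142*s^2 - 158*s + 56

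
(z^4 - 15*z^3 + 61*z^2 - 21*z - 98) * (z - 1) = z^5 - 16*z^4 + 76*z^3 - 82*z^2 - 77*z + 98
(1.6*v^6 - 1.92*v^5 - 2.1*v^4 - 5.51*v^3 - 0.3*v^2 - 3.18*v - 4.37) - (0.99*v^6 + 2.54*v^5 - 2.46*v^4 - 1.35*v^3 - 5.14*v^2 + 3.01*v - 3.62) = 0.61*v^6 - 4.46*v^5 + 0.36*v^4 - 4.16*v^3 + 4.84*v^2 - 6.19*v - 0.75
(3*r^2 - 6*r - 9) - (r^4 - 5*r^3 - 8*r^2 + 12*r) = -r^4 + 5*r^3 + 11*r^2 - 18*r - 9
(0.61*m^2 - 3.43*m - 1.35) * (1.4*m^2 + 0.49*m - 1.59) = 0.854*m^4 - 4.5031*m^3 - 4.5406*m^2 + 4.7922*m + 2.1465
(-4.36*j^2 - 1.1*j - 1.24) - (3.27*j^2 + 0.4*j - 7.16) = -7.63*j^2 - 1.5*j + 5.92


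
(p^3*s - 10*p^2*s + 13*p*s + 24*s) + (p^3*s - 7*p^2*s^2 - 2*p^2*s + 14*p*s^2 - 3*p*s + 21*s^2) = 2*p^3*s - 7*p^2*s^2 - 12*p^2*s + 14*p*s^2 + 10*p*s + 21*s^2 + 24*s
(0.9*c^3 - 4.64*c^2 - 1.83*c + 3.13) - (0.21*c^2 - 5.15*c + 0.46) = 0.9*c^3 - 4.85*c^2 + 3.32*c + 2.67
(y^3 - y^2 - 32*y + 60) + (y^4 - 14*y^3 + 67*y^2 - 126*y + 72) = y^4 - 13*y^3 + 66*y^2 - 158*y + 132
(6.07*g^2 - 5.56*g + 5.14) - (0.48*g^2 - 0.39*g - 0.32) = 5.59*g^2 - 5.17*g + 5.46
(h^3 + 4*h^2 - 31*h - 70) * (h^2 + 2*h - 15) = h^5 + 6*h^4 - 38*h^3 - 192*h^2 + 325*h + 1050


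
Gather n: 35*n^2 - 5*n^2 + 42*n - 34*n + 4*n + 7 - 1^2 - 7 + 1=30*n^2 + 12*n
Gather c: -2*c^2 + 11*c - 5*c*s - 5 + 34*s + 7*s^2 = -2*c^2 + c*(11 - 5*s) + 7*s^2 + 34*s - 5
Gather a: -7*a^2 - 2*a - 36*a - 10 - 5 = -7*a^2 - 38*a - 15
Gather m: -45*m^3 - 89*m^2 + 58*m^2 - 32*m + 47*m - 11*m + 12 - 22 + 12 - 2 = -45*m^3 - 31*m^2 + 4*m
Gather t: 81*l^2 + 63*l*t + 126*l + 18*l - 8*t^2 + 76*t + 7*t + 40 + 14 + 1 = 81*l^2 + 144*l - 8*t^2 + t*(63*l + 83) + 55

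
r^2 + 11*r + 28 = (r + 4)*(r + 7)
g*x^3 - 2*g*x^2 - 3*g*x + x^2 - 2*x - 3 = (x - 3)*(x + 1)*(g*x + 1)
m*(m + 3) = m^2 + 3*m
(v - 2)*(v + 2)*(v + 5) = v^3 + 5*v^2 - 4*v - 20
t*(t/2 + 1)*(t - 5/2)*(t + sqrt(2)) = t^4/2 - t^3/4 + sqrt(2)*t^3/2 - 5*t^2/2 - sqrt(2)*t^2/4 - 5*sqrt(2)*t/2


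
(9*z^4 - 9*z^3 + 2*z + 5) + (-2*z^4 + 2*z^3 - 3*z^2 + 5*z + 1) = 7*z^4 - 7*z^3 - 3*z^2 + 7*z + 6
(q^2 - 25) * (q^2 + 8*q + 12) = q^4 + 8*q^3 - 13*q^2 - 200*q - 300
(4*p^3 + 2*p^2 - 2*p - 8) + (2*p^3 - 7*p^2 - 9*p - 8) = 6*p^3 - 5*p^2 - 11*p - 16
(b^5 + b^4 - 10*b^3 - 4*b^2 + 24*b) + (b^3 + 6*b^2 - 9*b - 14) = b^5 + b^4 - 9*b^3 + 2*b^2 + 15*b - 14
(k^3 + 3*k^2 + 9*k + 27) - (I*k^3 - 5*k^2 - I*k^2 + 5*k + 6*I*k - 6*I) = k^3 - I*k^3 + 8*k^2 + I*k^2 + 4*k - 6*I*k + 27 + 6*I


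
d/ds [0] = 0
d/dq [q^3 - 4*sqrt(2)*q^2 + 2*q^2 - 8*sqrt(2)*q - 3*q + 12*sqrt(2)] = 3*q^2 - 8*sqrt(2)*q + 4*q - 8*sqrt(2) - 3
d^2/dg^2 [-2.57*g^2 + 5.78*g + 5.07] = -5.14000000000000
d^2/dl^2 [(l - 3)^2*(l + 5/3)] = 6*l - 26/3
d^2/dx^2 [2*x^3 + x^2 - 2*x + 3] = 12*x + 2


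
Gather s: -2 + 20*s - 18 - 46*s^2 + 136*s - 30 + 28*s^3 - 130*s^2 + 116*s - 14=28*s^3 - 176*s^2 + 272*s - 64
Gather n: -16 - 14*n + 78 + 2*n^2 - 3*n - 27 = 2*n^2 - 17*n + 35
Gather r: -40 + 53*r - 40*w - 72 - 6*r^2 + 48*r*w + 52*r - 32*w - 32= -6*r^2 + r*(48*w + 105) - 72*w - 144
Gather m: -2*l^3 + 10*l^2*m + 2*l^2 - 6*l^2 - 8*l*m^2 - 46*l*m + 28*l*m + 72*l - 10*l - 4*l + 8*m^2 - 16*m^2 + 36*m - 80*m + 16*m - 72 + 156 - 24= -2*l^3 - 4*l^2 + 58*l + m^2*(-8*l - 8) + m*(10*l^2 - 18*l - 28) + 60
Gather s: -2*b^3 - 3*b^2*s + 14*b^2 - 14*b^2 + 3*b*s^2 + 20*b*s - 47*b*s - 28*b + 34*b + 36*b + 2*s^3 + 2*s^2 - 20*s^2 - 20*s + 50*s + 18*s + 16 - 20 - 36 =-2*b^3 + 42*b + 2*s^3 + s^2*(3*b - 18) + s*(-3*b^2 - 27*b + 48) - 40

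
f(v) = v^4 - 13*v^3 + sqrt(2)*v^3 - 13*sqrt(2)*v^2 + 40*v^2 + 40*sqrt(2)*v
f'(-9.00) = -6063.85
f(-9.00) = 16248.75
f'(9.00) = 546.30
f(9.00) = 374.91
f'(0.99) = 69.18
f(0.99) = 66.91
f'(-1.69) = -135.07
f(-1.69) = 30.21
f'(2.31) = 20.27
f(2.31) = 131.68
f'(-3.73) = -795.84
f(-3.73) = 884.54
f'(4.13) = -75.96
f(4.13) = 77.09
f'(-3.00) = -493.94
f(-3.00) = 418.65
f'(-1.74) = -144.96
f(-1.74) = 37.21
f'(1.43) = 59.01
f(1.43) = 95.40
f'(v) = 4*v^3 - 39*v^2 + 3*sqrt(2)*v^2 - 26*sqrt(2)*v + 80*v + 40*sqrt(2)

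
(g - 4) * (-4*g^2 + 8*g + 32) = -4*g^3 + 24*g^2 - 128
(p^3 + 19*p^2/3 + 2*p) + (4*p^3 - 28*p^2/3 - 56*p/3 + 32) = 5*p^3 - 3*p^2 - 50*p/3 + 32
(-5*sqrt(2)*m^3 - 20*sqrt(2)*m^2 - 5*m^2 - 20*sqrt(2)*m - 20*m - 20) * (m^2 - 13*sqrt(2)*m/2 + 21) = -5*sqrt(2)*m^5 - 20*sqrt(2)*m^4 + 60*m^4 - 185*sqrt(2)*m^3/2 + 240*m^3 - 290*sqrt(2)*m^2 + 135*m^2 - 420*m - 290*sqrt(2)*m - 420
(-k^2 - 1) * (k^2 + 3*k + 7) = -k^4 - 3*k^3 - 8*k^2 - 3*k - 7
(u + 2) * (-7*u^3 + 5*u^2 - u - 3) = -7*u^4 - 9*u^3 + 9*u^2 - 5*u - 6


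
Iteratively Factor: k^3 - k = (k + 1)*(k^2 - k) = (k - 1)*(k + 1)*(k)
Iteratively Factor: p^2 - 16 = (p - 4)*(p + 4)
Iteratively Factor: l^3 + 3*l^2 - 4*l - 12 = (l + 2)*(l^2 + l - 6) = (l + 2)*(l + 3)*(l - 2)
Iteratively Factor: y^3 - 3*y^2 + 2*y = (y - 2)*(y^2 - y) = y*(y - 2)*(y - 1)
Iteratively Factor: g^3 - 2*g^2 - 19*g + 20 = (g - 5)*(g^2 + 3*g - 4) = (g - 5)*(g - 1)*(g + 4)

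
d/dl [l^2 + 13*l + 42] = 2*l + 13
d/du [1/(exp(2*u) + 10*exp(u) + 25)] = 2*(-exp(u) - 5)*exp(u)/(exp(2*u) + 10*exp(u) + 25)^2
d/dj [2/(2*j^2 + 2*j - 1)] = 4*(-2*j - 1)/(2*j^2 + 2*j - 1)^2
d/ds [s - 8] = 1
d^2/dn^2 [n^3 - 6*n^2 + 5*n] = 6*n - 12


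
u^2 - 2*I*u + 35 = (u - 7*I)*(u + 5*I)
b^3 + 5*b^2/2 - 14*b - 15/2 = (b - 3)*(b + 1/2)*(b + 5)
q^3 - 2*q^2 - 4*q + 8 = (q - 2)^2*(q + 2)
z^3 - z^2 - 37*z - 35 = (z - 7)*(z + 1)*(z + 5)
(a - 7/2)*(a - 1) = a^2 - 9*a/2 + 7/2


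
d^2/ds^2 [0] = 0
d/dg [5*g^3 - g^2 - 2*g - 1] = 15*g^2 - 2*g - 2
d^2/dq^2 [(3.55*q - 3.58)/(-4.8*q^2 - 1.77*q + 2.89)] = (-(3.55*q - 3.58)*(9.6*q + 1.77)*(19.2*q + 3.54) + (102.24*q - 21.801)*(4.8*q^2 + 1.77*q - 2.89))/(4.8*q^2 + 1.77*q - 2.89)^3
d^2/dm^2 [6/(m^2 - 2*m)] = 12*(-m*(m - 2) + 4*(m - 1)^2)/(m^3*(m - 2)^3)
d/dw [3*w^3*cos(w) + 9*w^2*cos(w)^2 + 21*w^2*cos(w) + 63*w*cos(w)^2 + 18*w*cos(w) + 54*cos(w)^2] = -3*w^3*sin(w) - 21*w^2*sin(w) - 9*w^2*sin(2*w) + 9*w^2*cos(w) - 18*w*sin(w) - 63*w*sin(2*w) + 18*w*cos(w)^2 + 42*w*cos(w) - 54*sin(2*w) + 63*cos(w)^2 + 18*cos(w)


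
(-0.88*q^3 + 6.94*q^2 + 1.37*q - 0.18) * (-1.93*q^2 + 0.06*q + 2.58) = 1.6984*q^5 - 13.447*q^4 - 4.4981*q^3 + 18.3348*q^2 + 3.5238*q - 0.4644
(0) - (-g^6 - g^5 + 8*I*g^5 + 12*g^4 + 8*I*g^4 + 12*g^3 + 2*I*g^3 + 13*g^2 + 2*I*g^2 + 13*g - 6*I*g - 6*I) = g^6 + g^5 - 8*I*g^5 - 12*g^4 - 8*I*g^4 - 12*g^3 - 2*I*g^3 - 13*g^2 - 2*I*g^2 - 13*g + 6*I*g + 6*I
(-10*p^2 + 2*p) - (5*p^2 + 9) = -15*p^2 + 2*p - 9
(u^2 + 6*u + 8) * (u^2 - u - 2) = u^4 + 5*u^3 - 20*u - 16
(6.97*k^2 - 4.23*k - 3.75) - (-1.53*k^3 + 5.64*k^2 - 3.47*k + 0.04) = 1.53*k^3 + 1.33*k^2 - 0.76*k - 3.79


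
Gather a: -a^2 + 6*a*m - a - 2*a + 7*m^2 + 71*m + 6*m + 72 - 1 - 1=-a^2 + a*(6*m - 3) + 7*m^2 + 77*m + 70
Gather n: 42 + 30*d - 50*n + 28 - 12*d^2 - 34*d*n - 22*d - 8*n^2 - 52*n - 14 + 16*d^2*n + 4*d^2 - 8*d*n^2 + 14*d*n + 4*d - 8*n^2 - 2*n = -8*d^2 + 12*d + n^2*(-8*d - 16) + n*(16*d^2 - 20*d - 104) + 56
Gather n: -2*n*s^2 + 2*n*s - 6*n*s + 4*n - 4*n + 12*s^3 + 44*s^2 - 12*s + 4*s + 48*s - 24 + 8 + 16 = n*(-2*s^2 - 4*s) + 12*s^3 + 44*s^2 + 40*s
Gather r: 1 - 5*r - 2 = -5*r - 1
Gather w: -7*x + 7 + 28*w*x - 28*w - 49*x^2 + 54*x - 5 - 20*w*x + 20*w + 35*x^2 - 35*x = w*(8*x - 8) - 14*x^2 + 12*x + 2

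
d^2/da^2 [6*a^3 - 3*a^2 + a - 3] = 36*a - 6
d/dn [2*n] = 2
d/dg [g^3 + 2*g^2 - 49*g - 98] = 3*g^2 + 4*g - 49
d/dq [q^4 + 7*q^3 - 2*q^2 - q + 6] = 4*q^3 + 21*q^2 - 4*q - 1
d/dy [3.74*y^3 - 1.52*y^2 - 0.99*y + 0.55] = 11.22*y^2 - 3.04*y - 0.99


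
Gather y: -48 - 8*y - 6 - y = -9*y - 54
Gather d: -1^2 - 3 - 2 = -6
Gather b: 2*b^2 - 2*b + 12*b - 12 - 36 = 2*b^2 + 10*b - 48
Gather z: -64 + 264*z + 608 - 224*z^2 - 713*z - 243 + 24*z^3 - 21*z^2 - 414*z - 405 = 24*z^3 - 245*z^2 - 863*z - 104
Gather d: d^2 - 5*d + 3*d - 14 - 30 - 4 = d^2 - 2*d - 48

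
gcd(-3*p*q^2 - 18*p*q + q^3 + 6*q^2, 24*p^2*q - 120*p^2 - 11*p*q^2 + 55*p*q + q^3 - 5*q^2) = 3*p - q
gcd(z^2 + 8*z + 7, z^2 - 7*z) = 1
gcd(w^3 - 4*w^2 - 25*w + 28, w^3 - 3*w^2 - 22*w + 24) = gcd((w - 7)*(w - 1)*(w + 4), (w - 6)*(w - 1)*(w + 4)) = w^2 + 3*w - 4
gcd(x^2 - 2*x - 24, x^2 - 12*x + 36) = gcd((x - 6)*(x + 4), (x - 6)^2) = x - 6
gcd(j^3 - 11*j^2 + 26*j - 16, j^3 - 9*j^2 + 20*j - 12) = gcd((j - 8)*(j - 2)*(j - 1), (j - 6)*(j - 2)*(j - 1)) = j^2 - 3*j + 2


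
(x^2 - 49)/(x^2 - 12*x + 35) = (x + 7)/(x - 5)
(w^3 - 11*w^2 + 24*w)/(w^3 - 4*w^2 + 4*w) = (w^2 - 11*w + 24)/(w^2 - 4*w + 4)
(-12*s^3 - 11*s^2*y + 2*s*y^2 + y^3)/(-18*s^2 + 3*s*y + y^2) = (4*s^2 + 5*s*y + y^2)/(6*s + y)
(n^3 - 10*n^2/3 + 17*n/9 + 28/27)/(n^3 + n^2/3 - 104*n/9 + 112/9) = (n + 1/3)/(n + 4)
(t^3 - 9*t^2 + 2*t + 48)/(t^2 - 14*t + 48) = (t^2 - t - 6)/(t - 6)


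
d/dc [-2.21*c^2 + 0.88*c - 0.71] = 0.88 - 4.42*c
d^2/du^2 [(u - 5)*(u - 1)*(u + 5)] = 6*u - 2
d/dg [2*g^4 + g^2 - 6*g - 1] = 8*g^3 + 2*g - 6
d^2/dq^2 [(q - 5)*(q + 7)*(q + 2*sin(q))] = -2*q^2*sin(q) - 4*q*sin(q) + 8*q*cos(q) + 6*q + 74*sin(q) + 8*cos(q) + 4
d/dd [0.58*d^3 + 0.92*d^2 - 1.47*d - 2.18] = 1.74*d^2 + 1.84*d - 1.47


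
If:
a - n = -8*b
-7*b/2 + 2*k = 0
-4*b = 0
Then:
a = n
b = 0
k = 0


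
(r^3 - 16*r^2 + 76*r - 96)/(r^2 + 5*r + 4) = (r^3 - 16*r^2 + 76*r - 96)/(r^2 + 5*r + 4)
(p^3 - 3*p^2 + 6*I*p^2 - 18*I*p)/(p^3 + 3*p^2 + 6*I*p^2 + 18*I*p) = (p - 3)/(p + 3)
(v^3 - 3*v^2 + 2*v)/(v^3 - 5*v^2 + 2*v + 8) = v*(v - 1)/(v^2 - 3*v - 4)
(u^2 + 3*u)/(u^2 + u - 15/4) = 4*u*(u + 3)/(4*u^2 + 4*u - 15)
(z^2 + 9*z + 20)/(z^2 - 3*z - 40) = (z + 4)/(z - 8)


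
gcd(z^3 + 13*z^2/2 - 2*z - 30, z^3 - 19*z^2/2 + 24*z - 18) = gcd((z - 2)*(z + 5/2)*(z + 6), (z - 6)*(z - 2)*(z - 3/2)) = z - 2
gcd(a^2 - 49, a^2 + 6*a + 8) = 1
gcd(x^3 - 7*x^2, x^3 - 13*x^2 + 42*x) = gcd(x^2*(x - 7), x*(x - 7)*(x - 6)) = x^2 - 7*x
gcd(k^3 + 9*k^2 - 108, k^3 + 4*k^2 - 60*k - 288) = k^2 + 12*k + 36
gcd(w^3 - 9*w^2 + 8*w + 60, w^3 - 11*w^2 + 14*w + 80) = w^2 - 3*w - 10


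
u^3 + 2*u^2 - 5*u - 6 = (u - 2)*(u + 1)*(u + 3)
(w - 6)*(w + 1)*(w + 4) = w^3 - w^2 - 26*w - 24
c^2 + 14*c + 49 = (c + 7)^2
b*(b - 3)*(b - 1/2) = b^3 - 7*b^2/2 + 3*b/2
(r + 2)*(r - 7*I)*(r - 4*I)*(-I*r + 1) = -I*r^4 - 10*r^3 - 2*I*r^3 - 20*r^2 + 17*I*r^2 - 28*r + 34*I*r - 56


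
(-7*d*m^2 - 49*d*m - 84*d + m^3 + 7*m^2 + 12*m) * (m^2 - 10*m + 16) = -7*d*m^4 + 21*d*m^3 + 294*d*m^2 + 56*d*m - 1344*d + m^5 - 3*m^4 - 42*m^3 - 8*m^2 + 192*m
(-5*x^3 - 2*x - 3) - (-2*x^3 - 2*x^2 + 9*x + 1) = -3*x^3 + 2*x^2 - 11*x - 4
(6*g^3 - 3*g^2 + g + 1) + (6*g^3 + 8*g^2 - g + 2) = 12*g^3 + 5*g^2 + 3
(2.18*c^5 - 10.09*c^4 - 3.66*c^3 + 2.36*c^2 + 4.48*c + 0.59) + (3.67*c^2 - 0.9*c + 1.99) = 2.18*c^5 - 10.09*c^4 - 3.66*c^3 + 6.03*c^2 + 3.58*c + 2.58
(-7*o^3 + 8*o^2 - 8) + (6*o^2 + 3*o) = -7*o^3 + 14*o^2 + 3*o - 8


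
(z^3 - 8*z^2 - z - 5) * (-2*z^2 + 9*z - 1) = -2*z^5 + 25*z^4 - 71*z^3 + 9*z^2 - 44*z + 5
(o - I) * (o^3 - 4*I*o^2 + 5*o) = o^4 - 5*I*o^3 + o^2 - 5*I*o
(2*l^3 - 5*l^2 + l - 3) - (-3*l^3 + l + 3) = 5*l^3 - 5*l^2 - 6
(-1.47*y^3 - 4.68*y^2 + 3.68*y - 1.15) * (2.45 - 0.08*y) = 0.1176*y^4 - 3.2271*y^3 - 11.7604*y^2 + 9.108*y - 2.8175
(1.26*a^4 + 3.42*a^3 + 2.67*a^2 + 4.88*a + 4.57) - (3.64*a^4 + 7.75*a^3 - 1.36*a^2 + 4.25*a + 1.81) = -2.38*a^4 - 4.33*a^3 + 4.03*a^2 + 0.63*a + 2.76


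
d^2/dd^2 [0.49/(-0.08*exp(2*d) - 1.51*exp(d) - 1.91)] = ((0.1568*exp(d) + 0.7399)*(0.08*exp(2*d) + 1.51*exp(d) + 1.91) - 0.49*(0.16*exp(d) + 1.51)*(0.32*exp(d) + 3.02)*exp(d))*exp(d)/(0.08*exp(2*d) + 1.51*exp(d) + 1.91)^3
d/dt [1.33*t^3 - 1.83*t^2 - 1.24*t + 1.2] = 3.99*t^2 - 3.66*t - 1.24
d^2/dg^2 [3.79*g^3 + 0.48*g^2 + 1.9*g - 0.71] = 22.74*g + 0.96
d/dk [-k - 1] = -1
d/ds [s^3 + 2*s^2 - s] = 3*s^2 + 4*s - 1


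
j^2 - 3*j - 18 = (j - 6)*(j + 3)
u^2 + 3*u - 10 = (u - 2)*(u + 5)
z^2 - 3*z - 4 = (z - 4)*(z + 1)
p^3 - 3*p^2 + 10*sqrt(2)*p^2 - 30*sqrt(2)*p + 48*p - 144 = (p - 3)*(p + 4*sqrt(2))*(p + 6*sqrt(2))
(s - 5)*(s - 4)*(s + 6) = s^3 - 3*s^2 - 34*s + 120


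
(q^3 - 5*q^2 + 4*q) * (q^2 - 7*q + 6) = q^5 - 12*q^4 + 45*q^3 - 58*q^2 + 24*q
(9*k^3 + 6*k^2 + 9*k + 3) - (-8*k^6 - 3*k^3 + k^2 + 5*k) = 8*k^6 + 12*k^3 + 5*k^2 + 4*k + 3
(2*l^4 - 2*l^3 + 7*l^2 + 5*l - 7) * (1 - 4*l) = -8*l^5 + 10*l^4 - 30*l^3 - 13*l^2 + 33*l - 7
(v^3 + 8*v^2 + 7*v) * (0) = 0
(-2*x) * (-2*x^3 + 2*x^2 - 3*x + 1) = 4*x^4 - 4*x^3 + 6*x^2 - 2*x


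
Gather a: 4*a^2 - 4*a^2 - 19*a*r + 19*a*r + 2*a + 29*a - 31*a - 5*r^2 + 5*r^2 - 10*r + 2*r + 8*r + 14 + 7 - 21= 0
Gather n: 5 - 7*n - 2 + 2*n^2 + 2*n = 2*n^2 - 5*n + 3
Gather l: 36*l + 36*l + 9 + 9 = 72*l + 18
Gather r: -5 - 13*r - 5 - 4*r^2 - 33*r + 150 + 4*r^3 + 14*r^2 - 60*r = 4*r^3 + 10*r^2 - 106*r + 140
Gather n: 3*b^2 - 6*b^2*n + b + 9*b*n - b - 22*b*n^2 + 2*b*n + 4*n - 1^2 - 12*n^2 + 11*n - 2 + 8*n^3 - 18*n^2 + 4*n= 3*b^2 + 8*n^3 + n^2*(-22*b - 30) + n*(-6*b^2 + 11*b + 19) - 3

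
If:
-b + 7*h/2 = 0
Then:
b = 7*h/2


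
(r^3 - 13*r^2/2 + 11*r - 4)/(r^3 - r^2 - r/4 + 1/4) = 2*(r^2 - 6*r + 8)/(2*r^2 - r - 1)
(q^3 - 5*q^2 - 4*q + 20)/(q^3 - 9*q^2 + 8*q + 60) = (q - 2)/(q - 6)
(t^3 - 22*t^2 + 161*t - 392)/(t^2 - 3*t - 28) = (t^2 - 15*t + 56)/(t + 4)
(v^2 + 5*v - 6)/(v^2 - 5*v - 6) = (-v^2 - 5*v + 6)/(-v^2 + 5*v + 6)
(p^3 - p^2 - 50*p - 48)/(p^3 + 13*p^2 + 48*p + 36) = (p - 8)/(p + 6)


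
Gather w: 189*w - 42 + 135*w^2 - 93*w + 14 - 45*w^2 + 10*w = 90*w^2 + 106*w - 28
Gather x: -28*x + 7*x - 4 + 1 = -21*x - 3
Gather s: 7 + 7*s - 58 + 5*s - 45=12*s - 96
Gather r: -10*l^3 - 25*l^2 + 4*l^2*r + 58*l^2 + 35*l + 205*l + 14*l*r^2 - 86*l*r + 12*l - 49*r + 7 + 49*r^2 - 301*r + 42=-10*l^3 + 33*l^2 + 252*l + r^2*(14*l + 49) + r*(4*l^2 - 86*l - 350) + 49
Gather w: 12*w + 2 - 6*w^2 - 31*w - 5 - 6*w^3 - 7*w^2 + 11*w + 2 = -6*w^3 - 13*w^2 - 8*w - 1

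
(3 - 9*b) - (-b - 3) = 6 - 8*b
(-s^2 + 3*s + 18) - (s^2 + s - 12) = -2*s^2 + 2*s + 30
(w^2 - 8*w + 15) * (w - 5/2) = w^3 - 21*w^2/2 + 35*w - 75/2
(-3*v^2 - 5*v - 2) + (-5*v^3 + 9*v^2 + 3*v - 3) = -5*v^3 + 6*v^2 - 2*v - 5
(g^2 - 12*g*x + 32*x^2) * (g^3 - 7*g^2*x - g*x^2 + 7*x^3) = g^5 - 19*g^4*x + 115*g^3*x^2 - 205*g^2*x^3 - 116*g*x^4 + 224*x^5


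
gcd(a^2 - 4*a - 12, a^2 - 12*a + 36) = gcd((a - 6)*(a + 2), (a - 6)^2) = a - 6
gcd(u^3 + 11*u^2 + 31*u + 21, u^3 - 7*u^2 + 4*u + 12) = u + 1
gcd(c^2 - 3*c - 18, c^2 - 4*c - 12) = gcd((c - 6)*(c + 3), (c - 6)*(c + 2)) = c - 6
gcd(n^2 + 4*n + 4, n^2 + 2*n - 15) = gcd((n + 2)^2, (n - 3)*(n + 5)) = 1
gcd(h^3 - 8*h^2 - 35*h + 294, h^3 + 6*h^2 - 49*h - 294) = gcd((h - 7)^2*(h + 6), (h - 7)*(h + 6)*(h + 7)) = h^2 - h - 42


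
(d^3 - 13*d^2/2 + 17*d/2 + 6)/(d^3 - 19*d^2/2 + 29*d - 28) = (2*d^2 - 5*d - 3)/(2*d^2 - 11*d + 14)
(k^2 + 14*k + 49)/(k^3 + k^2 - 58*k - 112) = (k + 7)/(k^2 - 6*k - 16)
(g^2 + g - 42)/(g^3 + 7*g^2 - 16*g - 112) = (g - 6)/(g^2 - 16)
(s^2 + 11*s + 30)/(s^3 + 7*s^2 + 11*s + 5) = (s + 6)/(s^2 + 2*s + 1)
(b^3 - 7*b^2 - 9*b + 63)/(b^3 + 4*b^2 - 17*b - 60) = (b^2 - 10*b + 21)/(b^2 + b - 20)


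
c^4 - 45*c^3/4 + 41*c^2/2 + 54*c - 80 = (c - 8)*(c - 4)*(c - 5/4)*(c + 2)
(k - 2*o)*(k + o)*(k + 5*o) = k^3 + 4*k^2*o - 7*k*o^2 - 10*o^3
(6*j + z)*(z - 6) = 6*j*z - 36*j + z^2 - 6*z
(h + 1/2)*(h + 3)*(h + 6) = h^3 + 19*h^2/2 + 45*h/2 + 9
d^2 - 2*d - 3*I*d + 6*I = (d - 2)*(d - 3*I)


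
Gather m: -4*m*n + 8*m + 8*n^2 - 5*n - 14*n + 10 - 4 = m*(8 - 4*n) + 8*n^2 - 19*n + 6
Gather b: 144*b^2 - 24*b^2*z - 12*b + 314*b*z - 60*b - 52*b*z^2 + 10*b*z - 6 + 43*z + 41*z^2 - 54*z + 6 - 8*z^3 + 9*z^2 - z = b^2*(144 - 24*z) + b*(-52*z^2 + 324*z - 72) - 8*z^3 + 50*z^2 - 12*z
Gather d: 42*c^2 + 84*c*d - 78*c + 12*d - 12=42*c^2 - 78*c + d*(84*c + 12) - 12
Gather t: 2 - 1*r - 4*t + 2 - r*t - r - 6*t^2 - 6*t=-2*r - 6*t^2 + t*(-r - 10) + 4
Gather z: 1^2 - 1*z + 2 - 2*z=3 - 3*z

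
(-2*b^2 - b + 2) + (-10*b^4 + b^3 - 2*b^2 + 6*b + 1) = -10*b^4 + b^3 - 4*b^2 + 5*b + 3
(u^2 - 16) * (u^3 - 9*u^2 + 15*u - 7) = u^5 - 9*u^4 - u^3 + 137*u^2 - 240*u + 112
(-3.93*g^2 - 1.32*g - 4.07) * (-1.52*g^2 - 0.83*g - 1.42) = 5.9736*g^4 + 5.2683*g^3 + 12.8626*g^2 + 5.2525*g + 5.7794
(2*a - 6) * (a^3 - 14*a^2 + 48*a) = 2*a^4 - 34*a^3 + 180*a^2 - 288*a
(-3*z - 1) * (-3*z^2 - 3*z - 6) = 9*z^3 + 12*z^2 + 21*z + 6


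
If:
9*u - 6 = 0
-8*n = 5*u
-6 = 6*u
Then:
No Solution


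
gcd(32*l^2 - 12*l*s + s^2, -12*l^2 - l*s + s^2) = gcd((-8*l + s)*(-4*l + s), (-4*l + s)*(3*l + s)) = -4*l + s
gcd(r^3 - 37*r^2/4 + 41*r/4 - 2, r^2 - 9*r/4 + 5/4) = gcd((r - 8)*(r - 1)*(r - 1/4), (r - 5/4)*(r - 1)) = r - 1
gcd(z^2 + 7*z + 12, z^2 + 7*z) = 1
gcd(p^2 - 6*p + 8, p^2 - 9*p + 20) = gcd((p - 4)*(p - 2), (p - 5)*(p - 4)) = p - 4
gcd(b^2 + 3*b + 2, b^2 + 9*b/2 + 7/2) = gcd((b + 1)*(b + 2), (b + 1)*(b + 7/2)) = b + 1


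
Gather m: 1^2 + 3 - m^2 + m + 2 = -m^2 + m + 6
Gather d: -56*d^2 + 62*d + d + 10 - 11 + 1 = -56*d^2 + 63*d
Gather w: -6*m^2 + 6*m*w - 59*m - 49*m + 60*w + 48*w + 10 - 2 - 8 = -6*m^2 - 108*m + w*(6*m + 108)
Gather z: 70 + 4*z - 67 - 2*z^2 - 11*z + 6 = -2*z^2 - 7*z + 9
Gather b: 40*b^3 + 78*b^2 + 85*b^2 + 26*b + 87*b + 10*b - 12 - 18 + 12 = 40*b^3 + 163*b^2 + 123*b - 18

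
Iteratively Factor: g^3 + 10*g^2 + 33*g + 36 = (g + 4)*(g^2 + 6*g + 9) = (g + 3)*(g + 4)*(g + 3)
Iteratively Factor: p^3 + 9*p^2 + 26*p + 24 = (p + 3)*(p^2 + 6*p + 8) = (p + 3)*(p + 4)*(p + 2)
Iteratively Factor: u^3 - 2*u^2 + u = (u - 1)*(u^2 - u) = u*(u - 1)*(u - 1)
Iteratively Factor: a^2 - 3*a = (a)*(a - 3)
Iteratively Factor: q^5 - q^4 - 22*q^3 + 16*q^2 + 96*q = (q)*(q^4 - q^3 - 22*q^2 + 16*q + 96) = q*(q + 2)*(q^3 - 3*q^2 - 16*q + 48) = q*(q - 4)*(q + 2)*(q^2 + q - 12) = q*(q - 4)*(q + 2)*(q + 4)*(q - 3)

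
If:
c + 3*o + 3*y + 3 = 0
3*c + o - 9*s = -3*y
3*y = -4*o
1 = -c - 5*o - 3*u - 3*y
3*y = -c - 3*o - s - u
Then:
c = -8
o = -5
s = -1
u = 4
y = 20/3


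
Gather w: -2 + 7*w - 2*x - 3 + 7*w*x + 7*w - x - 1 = w*(7*x + 14) - 3*x - 6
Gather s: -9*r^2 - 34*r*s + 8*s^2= -9*r^2 - 34*r*s + 8*s^2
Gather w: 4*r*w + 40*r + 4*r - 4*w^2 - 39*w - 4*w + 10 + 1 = 44*r - 4*w^2 + w*(4*r - 43) + 11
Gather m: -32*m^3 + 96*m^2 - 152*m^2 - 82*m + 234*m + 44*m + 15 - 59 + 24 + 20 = -32*m^3 - 56*m^2 + 196*m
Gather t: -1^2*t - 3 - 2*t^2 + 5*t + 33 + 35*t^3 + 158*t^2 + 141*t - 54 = 35*t^3 + 156*t^2 + 145*t - 24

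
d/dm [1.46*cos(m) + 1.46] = -1.46*sin(m)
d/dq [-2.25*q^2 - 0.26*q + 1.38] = -4.5*q - 0.26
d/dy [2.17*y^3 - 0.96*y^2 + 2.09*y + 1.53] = 6.51*y^2 - 1.92*y + 2.09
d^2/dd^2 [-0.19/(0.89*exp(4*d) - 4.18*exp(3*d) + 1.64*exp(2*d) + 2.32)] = ((2.7056*exp(2*d) - 7.1478*exp(d) + 1.2464)*(0.89*exp(4*d) - 4.18*exp(3*d) + 1.64*exp(2*d) + 2.32) - 0.19*(3.56*exp(2*d) - 12.54*exp(d) + 3.28)*(7.12*exp(2*d) - 25.08*exp(d) + 6.56)*exp(2*d))*exp(2*d)/(0.89*exp(4*d) - 4.18*exp(3*d) + 1.64*exp(2*d) + 2.32)^3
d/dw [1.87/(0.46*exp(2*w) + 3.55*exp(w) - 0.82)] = (-1.7204*exp(w) - 6.6385)*exp(w)/(0.46*exp(2*w) + 3.55*exp(w) - 0.82)^2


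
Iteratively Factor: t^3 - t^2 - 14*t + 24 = (t + 4)*(t^2 - 5*t + 6) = (t - 3)*(t + 4)*(t - 2)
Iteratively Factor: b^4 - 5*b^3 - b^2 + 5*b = (b - 1)*(b^3 - 4*b^2 - 5*b) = (b - 1)*(b + 1)*(b^2 - 5*b) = (b - 5)*(b - 1)*(b + 1)*(b)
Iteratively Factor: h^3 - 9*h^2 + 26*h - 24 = (h - 3)*(h^2 - 6*h + 8) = (h - 4)*(h - 3)*(h - 2)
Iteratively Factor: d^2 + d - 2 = (d - 1)*(d + 2)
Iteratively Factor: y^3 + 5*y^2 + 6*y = (y + 2)*(y^2 + 3*y) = (y + 2)*(y + 3)*(y)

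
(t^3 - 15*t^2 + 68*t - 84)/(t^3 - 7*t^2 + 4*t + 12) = (t - 7)/(t + 1)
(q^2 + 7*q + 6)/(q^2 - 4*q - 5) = (q + 6)/(q - 5)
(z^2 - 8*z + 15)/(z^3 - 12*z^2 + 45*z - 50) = (z - 3)/(z^2 - 7*z + 10)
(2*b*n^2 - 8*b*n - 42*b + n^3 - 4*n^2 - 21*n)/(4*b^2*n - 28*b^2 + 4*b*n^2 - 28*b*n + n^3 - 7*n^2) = (n + 3)/(2*b + n)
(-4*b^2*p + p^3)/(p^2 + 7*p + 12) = p*(-4*b^2 + p^2)/(p^2 + 7*p + 12)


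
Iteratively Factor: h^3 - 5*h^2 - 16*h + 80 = (h - 4)*(h^2 - h - 20) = (h - 4)*(h + 4)*(h - 5)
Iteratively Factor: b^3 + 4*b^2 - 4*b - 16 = (b - 2)*(b^2 + 6*b + 8) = (b - 2)*(b + 2)*(b + 4)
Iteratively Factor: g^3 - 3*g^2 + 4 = (g + 1)*(g^2 - 4*g + 4) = (g - 2)*(g + 1)*(g - 2)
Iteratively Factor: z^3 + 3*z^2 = (z)*(z^2 + 3*z) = z*(z + 3)*(z)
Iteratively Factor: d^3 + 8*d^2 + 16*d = (d)*(d^2 + 8*d + 16) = d*(d + 4)*(d + 4)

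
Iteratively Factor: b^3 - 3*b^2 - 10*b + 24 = (b - 4)*(b^2 + b - 6) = (b - 4)*(b + 3)*(b - 2)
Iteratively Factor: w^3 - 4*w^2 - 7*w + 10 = (w + 2)*(w^2 - 6*w + 5) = (w - 1)*(w + 2)*(w - 5)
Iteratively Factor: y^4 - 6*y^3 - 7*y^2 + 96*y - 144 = (y - 3)*(y^3 - 3*y^2 - 16*y + 48) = (y - 4)*(y - 3)*(y^2 + y - 12) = (y - 4)*(y - 3)^2*(y + 4)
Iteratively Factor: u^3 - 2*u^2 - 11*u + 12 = (u + 3)*(u^2 - 5*u + 4) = (u - 4)*(u + 3)*(u - 1)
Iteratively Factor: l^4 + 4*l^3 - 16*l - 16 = (l + 2)*(l^3 + 2*l^2 - 4*l - 8) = (l + 2)^2*(l^2 - 4) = (l + 2)^3*(l - 2)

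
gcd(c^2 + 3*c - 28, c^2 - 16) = c - 4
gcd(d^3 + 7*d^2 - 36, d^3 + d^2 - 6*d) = d^2 + d - 6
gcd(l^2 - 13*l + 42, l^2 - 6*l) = l - 6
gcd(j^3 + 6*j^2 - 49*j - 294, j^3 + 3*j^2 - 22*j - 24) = j + 6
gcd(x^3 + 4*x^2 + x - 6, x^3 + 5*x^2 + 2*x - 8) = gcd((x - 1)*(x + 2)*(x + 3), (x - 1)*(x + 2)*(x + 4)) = x^2 + x - 2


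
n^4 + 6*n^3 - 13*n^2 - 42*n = n*(n - 3)*(n + 2)*(n + 7)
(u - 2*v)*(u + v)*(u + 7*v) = u^3 + 6*u^2*v - 9*u*v^2 - 14*v^3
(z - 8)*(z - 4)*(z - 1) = z^3 - 13*z^2 + 44*z - 32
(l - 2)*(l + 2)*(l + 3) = l^3 + 3*l^2 - 4*l - 12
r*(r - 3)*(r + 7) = r^3 + 4*r^2 - 21*r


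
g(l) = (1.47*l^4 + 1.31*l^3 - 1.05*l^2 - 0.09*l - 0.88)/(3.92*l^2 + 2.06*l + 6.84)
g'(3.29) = 2.54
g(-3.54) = 3.27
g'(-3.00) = -2.04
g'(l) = (-7.84*l - 2.06)*(1.47*l^4 + 1.31*l^3 - 1.05*l^2 - 0.09*l - 0.88)/(3.92*l^2 + 2.06*l + 6.84)^2 + (5.88*l^3 + 3.93*l^2 - 2.1*l - 0.09)/(3.92*l^2 + 2.06*l + 6.84) = (11.5248*l^5 + 14.2198*l^4 + 45.6164*l^3 + 25.071*l^2 - 7.4648*l + 1.1972)/(15.3664*l^4 + 16.1504*l^3 + 57.8692*l^2 + 28.1808*l + 46.7856)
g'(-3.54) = -2.47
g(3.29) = 3.68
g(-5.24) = 8.59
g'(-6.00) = -4.36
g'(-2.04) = -1.19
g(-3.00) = 2.05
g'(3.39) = 2.62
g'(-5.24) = -3.78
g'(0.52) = 0.15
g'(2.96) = 2.28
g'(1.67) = 1.18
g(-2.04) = 0.49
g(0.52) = -0.10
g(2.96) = 2.89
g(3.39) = 3.94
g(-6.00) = 11.68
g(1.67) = 0.64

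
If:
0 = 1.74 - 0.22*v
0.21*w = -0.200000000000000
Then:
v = 7.91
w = -0.95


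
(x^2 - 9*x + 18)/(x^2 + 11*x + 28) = (x^2 - 9*x + 18)/(x^2 + 11*x + 28)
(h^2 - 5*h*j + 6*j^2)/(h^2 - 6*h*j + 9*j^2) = (h - 2*j)/(h - 3*j)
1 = 1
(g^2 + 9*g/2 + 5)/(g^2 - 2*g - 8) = (g + 5/2)/(g - 4)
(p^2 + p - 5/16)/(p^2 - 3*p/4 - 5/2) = (p - 1/4)/(p - 2)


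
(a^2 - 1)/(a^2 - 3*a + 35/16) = 16*(a^2 - 1)/(16*a^2 - 48*a + 35)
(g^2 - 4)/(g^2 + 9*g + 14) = (g - 2)/(g + 7)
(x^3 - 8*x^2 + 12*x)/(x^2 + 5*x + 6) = x*(x^2 - 8*x + 12)/(x^2 + 5*x + 6)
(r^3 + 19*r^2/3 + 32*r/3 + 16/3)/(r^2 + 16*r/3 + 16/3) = r + 1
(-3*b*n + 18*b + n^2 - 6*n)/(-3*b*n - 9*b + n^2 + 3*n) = (n - 6)/(n + 3)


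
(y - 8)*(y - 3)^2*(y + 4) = y^4 - 10*y^3 + y^2 + 156*y - 288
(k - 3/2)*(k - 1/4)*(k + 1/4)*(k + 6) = k^4 + 9*k^3/2 - 145*k^2/16 - 9*k/32 + 9/16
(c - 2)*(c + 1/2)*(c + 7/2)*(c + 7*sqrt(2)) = c^4 + 2*c^3 + 7*sqrt(2)*c^3 - 25*c^2/4 + 14*sqrt(2)*c^2 - 175*sqrt(2)*c/4 - 7*c/2 - 49*sqrt(2)/2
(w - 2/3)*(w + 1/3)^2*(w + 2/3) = w^4 + 2*w^3/3 - w^2/3 - 8*w/27 - 4/81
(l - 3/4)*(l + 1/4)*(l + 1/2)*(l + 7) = l^4 + 7*l^3 - 7*l^2/16 - 101*l/32 - 21/32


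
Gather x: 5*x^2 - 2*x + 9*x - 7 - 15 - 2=5*x^2 + 7*x - 24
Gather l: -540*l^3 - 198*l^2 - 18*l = -540*l^3 - 198*l^2 - 18*l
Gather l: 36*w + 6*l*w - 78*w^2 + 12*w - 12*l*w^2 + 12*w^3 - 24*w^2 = l*(-12*w^2 + 6*w) + 12*w^3 - 102*w^2 + 48*w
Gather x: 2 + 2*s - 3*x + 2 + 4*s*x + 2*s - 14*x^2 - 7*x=4*s - 14*x^2 + x*(4*s - 10) + 4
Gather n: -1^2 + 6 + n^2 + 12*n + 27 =n^2 + 12*n + 32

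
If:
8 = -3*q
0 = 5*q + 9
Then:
No Solution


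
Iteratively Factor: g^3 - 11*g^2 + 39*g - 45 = (g - 3)*(g^2 - 8*g + 15) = (g - 5)*(g - 3)*(g - 3)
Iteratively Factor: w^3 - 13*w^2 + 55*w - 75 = (w - 5)*(w^2 - 8*w + 15) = (w - 5)*(w - 3)*(w - 5)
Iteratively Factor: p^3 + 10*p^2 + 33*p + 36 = (p + 4)*(p^2 + 6*p + 9) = (p + 3)*(p + 4)*(p + 3)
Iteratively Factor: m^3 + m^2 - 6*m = (m)*(m^2 + m - 6) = m*(m - 2)*(m + 3)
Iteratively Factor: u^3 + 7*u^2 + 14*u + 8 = (u + 2)*(u^2 + 5*u + 4) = (u + 2)*(u + 4)*(u + 1)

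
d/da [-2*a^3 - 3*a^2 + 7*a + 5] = -6*a^2 - 6*a + 7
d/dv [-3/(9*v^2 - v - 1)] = 3*(18*v - 1)/(-9*v^2 + v + 1)^2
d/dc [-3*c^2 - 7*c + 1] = -6*c - 7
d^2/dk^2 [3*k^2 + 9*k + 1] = 6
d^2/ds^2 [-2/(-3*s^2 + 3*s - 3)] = 4*(-s^2 + s + (2*s - 1)^2 - 1)/(3*(s^2 - s + 1)^3)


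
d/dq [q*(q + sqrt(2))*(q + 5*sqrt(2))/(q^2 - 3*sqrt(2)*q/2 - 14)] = 2*(q^4 - 3*sqrt(2)*q^3 - 70*q^2 - 168*sqrt(2)*q - 140)/(2*q^4 - 6*sqrt(2)*q^3 - 47*q^2 + 84*sqrt(2)*q + 392)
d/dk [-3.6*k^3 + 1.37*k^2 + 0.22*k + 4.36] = -10.8*k^2 + 2.74*k + 0.22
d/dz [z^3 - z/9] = 3*z^2 - 1/9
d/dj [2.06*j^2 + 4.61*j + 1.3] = 4.12*j + 4.61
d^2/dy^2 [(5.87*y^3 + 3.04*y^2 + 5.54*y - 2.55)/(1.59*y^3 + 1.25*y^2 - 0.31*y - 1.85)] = (5.6843418860808e-14*y^7 - 7.96240199999994*y^6 + 101.393982*y^5 + 204.894396*y^4 + 97.507036*y^3 + 241.56471*y^2 + 158.33175*y + 2.17056)/(4.019679*y^9 + 9.480375*y^8 + 5.101992*y^7 - 15.77458*y^6 - 23.055978*y^5 - 2.84031*y^4 + 20.596784*y^3 + 12.30102*y^2 - 3.182925*y - 6.331625)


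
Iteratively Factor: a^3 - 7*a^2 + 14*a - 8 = (a - 4)*(a^2 - 3*a + 2) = (a - 4)*(a - 2)*(a - 1)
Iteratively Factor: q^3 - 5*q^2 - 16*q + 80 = (q - 5)*(q^2 - 16) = (q - 5)*(q - 4)*(q + 4)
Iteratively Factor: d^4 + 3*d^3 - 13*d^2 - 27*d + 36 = (d + 3)*(d^3 - 13*d + 12) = (d + 3)*(d + 4)*(d^2 - 4*d + 3) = (d - 3)*(d + 3)*(d + 4)*(d - 1)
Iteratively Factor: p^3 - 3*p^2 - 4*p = (p + 1)*(p^2 - 4*p) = p*(p + 1)*(p - 4)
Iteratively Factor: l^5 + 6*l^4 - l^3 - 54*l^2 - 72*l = (l + 2)*(l^4 + 4*l^3 - 9*l^2 - 36*l) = (l + 2)*(l + 3)*(l^3 + l^2 - 12*l) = (l - 3)*(l + 2)*(l + 3)*(l^2 + 4*l) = l*(l - 3)*(l + 2)*(l + 3)*(l + 4)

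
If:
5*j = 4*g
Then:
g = 5*j/4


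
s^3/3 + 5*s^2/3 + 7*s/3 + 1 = (s/3 + 1/3)*(s + 1)*(s + 3)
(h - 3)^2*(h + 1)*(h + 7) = h^4 + 2*h^3 - 32*h^2 + 30*h + 63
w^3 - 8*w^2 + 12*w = w*(w - 6)*(w - 2)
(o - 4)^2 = o^2 - 8*o + 16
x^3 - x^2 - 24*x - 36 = (x - 6)*(x + 2)*(x + 3)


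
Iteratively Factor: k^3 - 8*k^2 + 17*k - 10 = (k - 2)*(k^2 - 6*k + 5) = (k - 2)*(k - 1)*(k - 5)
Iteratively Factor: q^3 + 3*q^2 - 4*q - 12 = (q + 3)*(q^2 - 4) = (q - 2)*(q + 3)*(q + 2)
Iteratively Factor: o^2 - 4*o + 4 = (o - 2)*(o - 2)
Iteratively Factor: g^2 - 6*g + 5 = (g - 5)*(g - 1)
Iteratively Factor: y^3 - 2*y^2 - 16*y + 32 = (y + 4)*(y^2 - 6*y + 8) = (y - 2)*(y + 4)*(y - 4)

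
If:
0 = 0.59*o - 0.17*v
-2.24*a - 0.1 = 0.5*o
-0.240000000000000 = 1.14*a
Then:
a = -0.21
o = 0.74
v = 2.58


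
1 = 1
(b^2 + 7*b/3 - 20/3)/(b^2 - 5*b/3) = (b + 4)/b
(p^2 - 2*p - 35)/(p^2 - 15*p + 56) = (p + 5)/(p - 8)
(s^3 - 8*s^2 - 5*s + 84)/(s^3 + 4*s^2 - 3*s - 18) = (s^2 - 11*s + 28)/(s^2 + s - 6)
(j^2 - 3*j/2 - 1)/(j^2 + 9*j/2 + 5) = (2*j^2 - 3*j - 2)/(2*j^2 + 9*j + 10)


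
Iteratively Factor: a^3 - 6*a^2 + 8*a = (a - 4)*(a^2 - 2*a) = a*(a - 4)*(a - 2)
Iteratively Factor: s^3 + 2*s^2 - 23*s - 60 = (s + 4)*(s^2 - 2*s - 15) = (s + 3)*(s + 4)*(s - 5)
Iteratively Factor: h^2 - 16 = (h - 4)*(h + 4)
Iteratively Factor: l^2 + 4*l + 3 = (l + 1)*(l + 3)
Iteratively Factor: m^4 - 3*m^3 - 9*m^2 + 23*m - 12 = (m - 1)*(m^3 - 2*m^2 - 11*m + 12) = (m - 1)*(m + 3)*(m^2 - 5*m + 4) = (m - 4)*(m - 1)*(m + 3)*(m - 1)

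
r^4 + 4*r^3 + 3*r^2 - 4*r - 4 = (r - 1)*(r + 1)*(r + 2)^2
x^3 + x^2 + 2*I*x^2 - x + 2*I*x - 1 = (x + 1)*(x + I)^2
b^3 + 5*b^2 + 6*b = b*(b + 2)*(b + 3)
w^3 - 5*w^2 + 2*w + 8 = (w - 4)*(w - 2)*(w + 1)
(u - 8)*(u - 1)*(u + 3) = u^3 - 6*u^2 - 19*u + 24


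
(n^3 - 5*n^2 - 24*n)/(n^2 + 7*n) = (n^2 - 5*n - 24)/(n + 7)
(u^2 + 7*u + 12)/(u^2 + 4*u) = (u + 3)/u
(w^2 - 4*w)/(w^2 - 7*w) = (w - 4)/(w - 7)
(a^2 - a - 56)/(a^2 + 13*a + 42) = (a - 8)/(a + 6)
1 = 1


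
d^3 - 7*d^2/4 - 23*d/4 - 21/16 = (d - 7/2)*(d + 1/4)*(d + 3/2)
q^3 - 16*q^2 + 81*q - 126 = (q - 7)*(q - 6)*(q - 3)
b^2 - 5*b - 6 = (b - 6)*(b + 1)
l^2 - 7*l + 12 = (l - 4)*(l - 3)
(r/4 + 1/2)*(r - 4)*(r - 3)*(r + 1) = r^4/4 - r^3 - 7*r^2/4 + 11*r/2 + 6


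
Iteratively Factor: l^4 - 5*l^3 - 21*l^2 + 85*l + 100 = (l + 1)*(l^3 - 6*l^2 - 15*l + 100) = (l - 5)*(l + 1)*(l^2 - l - 20) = (l - 5)^2*(l + 1)*(l + 4)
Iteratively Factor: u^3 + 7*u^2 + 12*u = (u)*(u^2 + 7*u + 12) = u*(u + 3)*(u + 4)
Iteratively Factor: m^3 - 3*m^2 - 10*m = (m - 5)*(m^2 + 2*m) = (m - 5)*(m + 2)*(m)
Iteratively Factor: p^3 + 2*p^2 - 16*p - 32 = (p - 4)*(p^2 + 6*p + 8) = (p - 4)*(p + 4)*(p + 2)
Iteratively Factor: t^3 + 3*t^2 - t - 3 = (t + 3)*(t^2 - 1) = (t - 1)*(t + 3)*(t + 1)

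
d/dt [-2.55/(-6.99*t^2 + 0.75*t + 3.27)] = (1.9125 - 35.649*t)/(-6.99*t^2 + 0.75*t + 3.27)^2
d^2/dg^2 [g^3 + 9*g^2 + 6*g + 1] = 6*g + 18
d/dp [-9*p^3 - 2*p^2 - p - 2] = -27*p^2 - 4*p - 1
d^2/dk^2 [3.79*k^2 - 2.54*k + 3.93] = 7.58000000000000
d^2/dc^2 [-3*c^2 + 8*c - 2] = -6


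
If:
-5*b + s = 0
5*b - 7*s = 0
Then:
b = 0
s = 0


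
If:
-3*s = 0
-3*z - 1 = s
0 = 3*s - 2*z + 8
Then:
No Solution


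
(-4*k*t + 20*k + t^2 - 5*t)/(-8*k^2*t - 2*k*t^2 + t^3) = (t - 5)/(t*(2*k + t))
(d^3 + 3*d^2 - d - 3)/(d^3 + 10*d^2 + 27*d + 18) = (d - 1)/(d + 6)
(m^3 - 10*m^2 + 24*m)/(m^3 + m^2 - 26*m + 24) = m*(m - 6)/(m^2 + 5*m - 6)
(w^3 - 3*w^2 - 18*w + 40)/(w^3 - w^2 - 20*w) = (w - 2)/w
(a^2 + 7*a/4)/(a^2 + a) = (a + 7/4)/(a + 1)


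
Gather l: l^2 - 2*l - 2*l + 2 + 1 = l^2 - 4*l + 3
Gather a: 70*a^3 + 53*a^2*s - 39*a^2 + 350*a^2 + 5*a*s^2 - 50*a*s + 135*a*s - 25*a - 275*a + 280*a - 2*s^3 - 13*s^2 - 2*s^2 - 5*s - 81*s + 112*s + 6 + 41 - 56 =70*a^3 + a^2*(53*s + 311) + a*(5*s^2 + 85*s - 20) - 2*s^3 - 15*s^2 + 26*s - 9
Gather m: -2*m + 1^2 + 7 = 8 - 2*m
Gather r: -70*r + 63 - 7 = 56 - 70*r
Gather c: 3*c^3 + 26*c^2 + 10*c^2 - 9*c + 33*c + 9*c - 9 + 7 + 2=3*c^3 + 36*c^2 + 33*c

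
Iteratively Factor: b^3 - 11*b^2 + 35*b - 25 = (b - 5)*(b^2 - 6*b + 5) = (b - 5)*(b - 1)*(b - 5)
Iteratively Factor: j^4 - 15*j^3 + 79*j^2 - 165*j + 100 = (j - 5)*(j^3 - 10*j^2 + 29*j - 20) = (j - 5)*(j - 4)*(j^2 - 6*j + 5) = (j - 5)*(j - 4)*(j - 1)*(j - 5)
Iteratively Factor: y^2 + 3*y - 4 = (y + 4)*(y - 1)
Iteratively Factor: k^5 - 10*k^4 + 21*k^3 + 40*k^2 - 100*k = (k + 2)*(k^4 - 12*k^3 + 45*k^2 - 50*k) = (k - 5)*(k + 2)*(k^3 - 7*k^2 + 10*k) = (k - 5)^2*(k + 2)*(k^2 - 2*k) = (k - 5)^2*(k - 2)*(k + 2)*(k)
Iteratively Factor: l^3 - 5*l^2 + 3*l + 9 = (l - 3)*(l^2 - 2*l - 3) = (l - 3)^2*(l + 1)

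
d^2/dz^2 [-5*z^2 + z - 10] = -10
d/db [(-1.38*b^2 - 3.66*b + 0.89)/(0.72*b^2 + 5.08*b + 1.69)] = (-4.3752*b^2 - 5.946*b - 10.7066)/(0.5184*b^4 + 7.3152*b^3 + 28.24*b^2 + 17.1704*b + 2.8561)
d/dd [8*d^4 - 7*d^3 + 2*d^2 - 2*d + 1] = 32*d^3 - 21*d^2 + 4*d - 2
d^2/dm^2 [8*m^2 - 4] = 16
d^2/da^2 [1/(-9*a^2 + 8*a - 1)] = 2*(81*a^2 - 72*a - 4*(9*a - 4)^2 + 9)/(9*a^2 - 8*a + 1)^3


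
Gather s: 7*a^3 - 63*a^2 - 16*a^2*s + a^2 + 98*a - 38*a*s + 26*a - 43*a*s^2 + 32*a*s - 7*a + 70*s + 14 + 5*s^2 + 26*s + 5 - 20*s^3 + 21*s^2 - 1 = 7*a^3 - 62*a^2 + 117*a - 20*s^3 + s^2*(26 - 43*a) + s*(-16*a^2 - 6*a + 96) + 18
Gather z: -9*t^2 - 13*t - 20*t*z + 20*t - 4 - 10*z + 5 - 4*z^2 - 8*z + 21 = -9*t^2 + 7*t - 4*z^2 + z*(-20*t - 18) + 22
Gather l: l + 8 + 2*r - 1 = l + 2*r + 7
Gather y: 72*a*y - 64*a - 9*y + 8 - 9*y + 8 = -64*a + y*(72*a - 18) + 16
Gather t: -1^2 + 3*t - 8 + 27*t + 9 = 30*t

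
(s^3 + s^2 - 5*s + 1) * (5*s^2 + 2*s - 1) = 5*s^5 + 7*s^4 - 24*s^3 - 6*s^2 + 7*s - 1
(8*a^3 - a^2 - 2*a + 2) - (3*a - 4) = 8*a^3 - a^2 - 5*a + 6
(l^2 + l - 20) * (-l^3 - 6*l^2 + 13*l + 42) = -l^5 - 7*l^4 + 27*l^3 + 175*l^2 - 218*l - 840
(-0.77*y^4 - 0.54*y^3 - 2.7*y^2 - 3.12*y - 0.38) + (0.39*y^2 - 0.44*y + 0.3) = -0.77*y^4 - 0.54*y^3 - 2.31*y^2 - 3.56*y - 0.08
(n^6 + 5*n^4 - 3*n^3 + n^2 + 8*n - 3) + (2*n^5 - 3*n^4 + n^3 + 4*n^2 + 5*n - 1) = n^6 + 2*n^5 + 2*n^4 - 2*n^3 + 5*n^2 + 13*n - 4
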